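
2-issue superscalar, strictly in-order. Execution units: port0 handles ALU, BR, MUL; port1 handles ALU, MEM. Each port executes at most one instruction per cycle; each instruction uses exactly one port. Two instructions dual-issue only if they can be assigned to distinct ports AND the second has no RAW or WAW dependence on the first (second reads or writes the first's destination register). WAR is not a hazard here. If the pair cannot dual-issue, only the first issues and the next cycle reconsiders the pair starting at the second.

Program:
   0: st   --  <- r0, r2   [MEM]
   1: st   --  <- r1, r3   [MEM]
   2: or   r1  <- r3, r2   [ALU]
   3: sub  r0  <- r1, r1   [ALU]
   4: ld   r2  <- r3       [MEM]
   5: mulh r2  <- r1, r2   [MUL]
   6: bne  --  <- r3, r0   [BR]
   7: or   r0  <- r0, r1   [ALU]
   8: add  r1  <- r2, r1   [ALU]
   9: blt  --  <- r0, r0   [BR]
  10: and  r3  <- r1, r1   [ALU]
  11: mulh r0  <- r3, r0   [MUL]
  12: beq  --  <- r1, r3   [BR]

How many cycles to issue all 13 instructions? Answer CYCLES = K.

CYCLES = 9

0. st @i0  | no-port MEM/MEM
1. st;or @i1,i2  | pair
2. sub;ld @i3,i4  | pair
3. mulh @i5  | no-port MUL/BR
4. bne;or @i6,i7  | pair
5. add;blt @i8,i9  | pair
6. and @i10  | RAW r3
7. mulh @i11  | no-port MUL/BR
8. beq @i12  | tail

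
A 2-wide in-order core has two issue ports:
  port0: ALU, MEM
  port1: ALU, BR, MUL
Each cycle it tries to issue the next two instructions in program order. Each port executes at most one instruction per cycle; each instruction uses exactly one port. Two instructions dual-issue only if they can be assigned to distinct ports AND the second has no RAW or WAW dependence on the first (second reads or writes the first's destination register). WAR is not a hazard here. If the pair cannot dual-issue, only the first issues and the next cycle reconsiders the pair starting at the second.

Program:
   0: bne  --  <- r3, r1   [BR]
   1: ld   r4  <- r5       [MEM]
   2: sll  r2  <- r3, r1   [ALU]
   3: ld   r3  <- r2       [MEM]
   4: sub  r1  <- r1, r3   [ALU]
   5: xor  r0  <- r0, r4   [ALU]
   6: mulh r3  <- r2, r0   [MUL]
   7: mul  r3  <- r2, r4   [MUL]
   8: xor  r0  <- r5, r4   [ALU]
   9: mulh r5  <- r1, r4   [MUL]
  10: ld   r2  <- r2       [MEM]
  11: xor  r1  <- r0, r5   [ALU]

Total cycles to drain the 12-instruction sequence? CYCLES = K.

0. bne.BR ld.MEM @i0/i1  | dual
1. sll.ALU @i2  | RAW r2
2. ld.MEM @i3  | RAW r3
3. sub.ALU xor.ALU @i4/i5  | dual
4. mulh.MUL @i6  | no-port MUL/MUL
5. mul.MUL xor.ALU @i7/i8  | dual
6. mulh.MUL ld.MEM @i9/i10  | dual
7. xor.ALU @i11  | tail

CYCLES = 8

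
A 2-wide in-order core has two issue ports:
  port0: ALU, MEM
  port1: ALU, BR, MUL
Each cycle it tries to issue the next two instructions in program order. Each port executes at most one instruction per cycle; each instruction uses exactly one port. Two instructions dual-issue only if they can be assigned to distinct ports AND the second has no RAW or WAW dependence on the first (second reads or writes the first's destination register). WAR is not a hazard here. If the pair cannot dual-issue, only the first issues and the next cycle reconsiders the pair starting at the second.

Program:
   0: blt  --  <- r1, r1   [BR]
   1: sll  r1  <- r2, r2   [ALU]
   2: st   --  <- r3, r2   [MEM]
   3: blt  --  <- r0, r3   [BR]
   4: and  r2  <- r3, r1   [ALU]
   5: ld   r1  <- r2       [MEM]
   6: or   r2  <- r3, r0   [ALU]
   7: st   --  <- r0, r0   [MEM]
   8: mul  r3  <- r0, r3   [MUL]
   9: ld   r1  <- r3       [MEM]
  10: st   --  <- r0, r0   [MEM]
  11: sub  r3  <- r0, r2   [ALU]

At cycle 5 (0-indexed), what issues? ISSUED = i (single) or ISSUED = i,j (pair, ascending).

ISSUED = 9

#0 head=0: blt/sll i0,i1 2-wide
#1 head=2: st/blt i2,i3 2-wide
#2 head=4: and i4 RAW r2
#3 head=5: ld/or i5,i6 2-wide
#4 head=7: st/mul i7,i8 2-wide
#5 head=9: ld i9 no-port MEM/MEM
#6 head=10: st/sub i10,i11 2-wide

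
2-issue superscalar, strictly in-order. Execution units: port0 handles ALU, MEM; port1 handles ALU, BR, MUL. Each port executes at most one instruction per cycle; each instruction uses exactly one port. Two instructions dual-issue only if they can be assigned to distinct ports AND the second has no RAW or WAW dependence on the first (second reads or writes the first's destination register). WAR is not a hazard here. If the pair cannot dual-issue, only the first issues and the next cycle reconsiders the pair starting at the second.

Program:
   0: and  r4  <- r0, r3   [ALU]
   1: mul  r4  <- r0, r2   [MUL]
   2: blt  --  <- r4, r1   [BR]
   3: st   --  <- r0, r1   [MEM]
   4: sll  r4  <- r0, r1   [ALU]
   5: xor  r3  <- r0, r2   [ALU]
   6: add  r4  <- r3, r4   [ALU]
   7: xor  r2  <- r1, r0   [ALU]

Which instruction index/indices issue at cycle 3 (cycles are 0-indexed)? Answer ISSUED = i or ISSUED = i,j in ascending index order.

ISSUED = 4,5

  cy0 -> i0 (and.ALU) WAW r4
  cy1 -> i1 (mul.MUL) no-port MUL/BR
  cy2 -> i2+i3 (blt.BR/st.MEM) dual
  cy3 -> i4+i5 (sll.ALU/xor.ALU) dual
  cy4 -> i6+i7 (add.ALU/xor.ALU) dual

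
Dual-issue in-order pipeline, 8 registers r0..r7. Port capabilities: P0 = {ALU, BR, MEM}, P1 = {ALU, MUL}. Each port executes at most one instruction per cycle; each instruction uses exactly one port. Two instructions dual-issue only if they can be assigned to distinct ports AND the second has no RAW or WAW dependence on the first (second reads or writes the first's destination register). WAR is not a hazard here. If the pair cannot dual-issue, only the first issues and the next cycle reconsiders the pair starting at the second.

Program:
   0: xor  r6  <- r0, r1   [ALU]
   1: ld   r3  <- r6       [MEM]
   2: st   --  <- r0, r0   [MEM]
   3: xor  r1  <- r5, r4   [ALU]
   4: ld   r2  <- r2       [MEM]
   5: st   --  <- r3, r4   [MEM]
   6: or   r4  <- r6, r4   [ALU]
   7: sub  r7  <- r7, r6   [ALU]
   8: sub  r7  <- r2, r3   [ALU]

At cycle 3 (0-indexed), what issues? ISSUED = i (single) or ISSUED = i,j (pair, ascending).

ISSUED = 4

#0 head=0: xor i0 RAW r6
#1 head=1: ld i1 no-port MEM/MEM
#2 head=2: st/xor i2+i3 dual
#3 head=4: ld i4 no-port MEM/MEM
#4 head=5: st/or i5+i6 dual
#5 head=7: sub i7 WAW r7
#6 head=8: sub i8 tail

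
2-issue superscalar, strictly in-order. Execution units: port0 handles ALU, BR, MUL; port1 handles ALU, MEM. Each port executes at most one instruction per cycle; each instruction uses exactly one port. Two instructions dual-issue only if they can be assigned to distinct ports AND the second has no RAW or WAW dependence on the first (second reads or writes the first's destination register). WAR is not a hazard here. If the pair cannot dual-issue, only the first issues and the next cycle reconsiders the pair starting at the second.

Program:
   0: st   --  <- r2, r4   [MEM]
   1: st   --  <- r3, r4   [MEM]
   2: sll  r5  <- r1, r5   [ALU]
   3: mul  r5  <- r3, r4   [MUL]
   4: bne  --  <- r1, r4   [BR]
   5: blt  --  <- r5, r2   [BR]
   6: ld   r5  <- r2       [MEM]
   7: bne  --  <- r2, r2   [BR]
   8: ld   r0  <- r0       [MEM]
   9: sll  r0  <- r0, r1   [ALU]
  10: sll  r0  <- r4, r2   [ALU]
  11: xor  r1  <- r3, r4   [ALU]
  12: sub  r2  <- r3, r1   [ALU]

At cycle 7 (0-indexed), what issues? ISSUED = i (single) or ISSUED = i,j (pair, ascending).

ISSUED = 10,11

[0] i0  st.MEM  -- no-port MEM/MEM
[1] i1+i2  st.MEM/sll.ALU  -- dual
[2] i3  mul.MUL  -- no-port MUL/BR
[3] i4  bne.BR  -- no-port BR/BR
[4] i5+i6  blt.BR/ld.MEM  -- dual
[5] i7+i8  bne.BR/ld.MEM  -- dual
[6] i9  sll.ALU  -- WAW r0
[7] i10+i11  sll.ALU/xor.ALU  -- dual
[8] i12  sub.ALU  -- tail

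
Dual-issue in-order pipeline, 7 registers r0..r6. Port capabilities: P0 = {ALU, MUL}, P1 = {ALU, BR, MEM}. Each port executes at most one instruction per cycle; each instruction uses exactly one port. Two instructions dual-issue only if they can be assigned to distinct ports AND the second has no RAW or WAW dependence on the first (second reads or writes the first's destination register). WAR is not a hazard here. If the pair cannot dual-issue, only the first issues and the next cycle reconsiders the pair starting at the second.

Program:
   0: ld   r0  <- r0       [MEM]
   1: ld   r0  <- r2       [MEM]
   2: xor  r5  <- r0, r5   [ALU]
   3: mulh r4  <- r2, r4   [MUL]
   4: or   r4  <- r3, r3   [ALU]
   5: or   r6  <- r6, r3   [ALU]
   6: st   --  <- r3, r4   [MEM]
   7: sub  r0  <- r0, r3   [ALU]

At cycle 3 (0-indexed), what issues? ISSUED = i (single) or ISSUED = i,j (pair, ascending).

  cy0 -> i0 (ld) no-port MEM/MEM
  cy1 -> i1 (ld) RAW r0
  cy2 -> i2,i3 (xor/mulh) dual
  cy3 -> i4,i5 (or/or) dual
  cy4 -> i6,i7 (st/sub) dual

ISSUED = 4,5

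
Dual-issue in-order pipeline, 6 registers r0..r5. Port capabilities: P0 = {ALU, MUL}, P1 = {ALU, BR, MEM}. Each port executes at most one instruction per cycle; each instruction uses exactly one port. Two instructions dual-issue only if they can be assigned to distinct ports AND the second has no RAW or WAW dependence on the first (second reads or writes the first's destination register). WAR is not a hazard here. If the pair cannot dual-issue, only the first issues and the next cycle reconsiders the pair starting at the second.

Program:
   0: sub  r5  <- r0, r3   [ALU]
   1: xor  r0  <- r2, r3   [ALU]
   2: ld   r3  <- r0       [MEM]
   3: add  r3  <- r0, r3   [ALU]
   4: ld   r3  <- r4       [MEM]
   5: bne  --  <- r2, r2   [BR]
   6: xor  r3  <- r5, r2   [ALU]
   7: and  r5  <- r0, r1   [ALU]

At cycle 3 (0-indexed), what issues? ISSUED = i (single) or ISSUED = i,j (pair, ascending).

#0 head=0: sub.ALU+xor.ALU i0+i1 2-wide
#1 head=2: ld.MEM i2 RAW+WAW r3
#2 head=3: add.ALU i3 WAW r3
#3 head=4: ld.MEM i4 no-port MEM/BR
#4 head=5: bne.BR+xor.ALU i5+i6 2-wide
#5 head=7: and.ALU i7 tail

ISSUED = 4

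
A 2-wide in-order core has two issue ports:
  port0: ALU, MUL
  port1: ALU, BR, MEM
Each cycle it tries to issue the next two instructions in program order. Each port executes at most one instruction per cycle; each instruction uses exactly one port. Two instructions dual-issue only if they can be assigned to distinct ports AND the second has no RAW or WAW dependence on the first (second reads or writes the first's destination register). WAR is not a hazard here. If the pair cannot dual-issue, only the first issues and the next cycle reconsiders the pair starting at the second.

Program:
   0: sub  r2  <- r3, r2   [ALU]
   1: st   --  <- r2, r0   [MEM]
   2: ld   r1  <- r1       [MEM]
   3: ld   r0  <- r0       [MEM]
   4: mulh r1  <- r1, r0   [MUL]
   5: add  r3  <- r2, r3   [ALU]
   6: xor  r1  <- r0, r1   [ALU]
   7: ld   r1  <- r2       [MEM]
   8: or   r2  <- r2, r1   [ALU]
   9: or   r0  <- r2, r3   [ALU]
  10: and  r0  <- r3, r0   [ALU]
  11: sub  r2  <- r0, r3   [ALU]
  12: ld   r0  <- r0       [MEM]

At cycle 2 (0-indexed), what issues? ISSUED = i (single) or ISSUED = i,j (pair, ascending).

ISSUED = 2

c0: i0 sub.ALU  RAW r2
c1: i1 st.MEM  no-port MEM/MEM
c2: i2 ld.MEM  no-port MEM/MEM
c3: i3 ld.MEM  RAW r0
c4: i4/i5 mulh.MUL add.ALU  pair
c5: i6 xor.ALU  WAW r1
c6: i7 ld.MEM  RAW r1
c7: i8 or.ALU  RAW r2
c8: i9 or.ALU  RAW+WAW r0
c9: i10 and.ALU  RAW r0
c10: i11/i12 sub.ALU ld.MEM  pair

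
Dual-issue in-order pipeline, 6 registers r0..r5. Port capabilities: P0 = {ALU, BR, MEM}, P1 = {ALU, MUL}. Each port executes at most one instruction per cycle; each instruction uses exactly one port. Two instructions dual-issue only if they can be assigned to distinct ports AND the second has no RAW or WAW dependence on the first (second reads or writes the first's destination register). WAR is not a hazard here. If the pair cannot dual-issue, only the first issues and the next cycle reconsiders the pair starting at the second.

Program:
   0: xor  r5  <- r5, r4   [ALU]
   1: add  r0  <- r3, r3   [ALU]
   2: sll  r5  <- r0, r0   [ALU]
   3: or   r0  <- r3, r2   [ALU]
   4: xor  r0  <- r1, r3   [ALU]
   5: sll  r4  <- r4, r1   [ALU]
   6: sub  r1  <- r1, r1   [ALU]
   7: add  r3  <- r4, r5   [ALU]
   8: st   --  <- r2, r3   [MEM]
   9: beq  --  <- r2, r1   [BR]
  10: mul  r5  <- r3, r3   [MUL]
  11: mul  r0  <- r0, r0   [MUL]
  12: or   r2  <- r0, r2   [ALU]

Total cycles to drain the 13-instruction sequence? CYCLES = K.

CYCLES = 8

  cy0 -> i0/i1 (xor.ALU add.ALU) dual
  cy1 -> i2/i3 (sll.ALU or.ALU) dual
  cy2 -> i4/i5 (xor.ALU sll.ALU) dual
  cy3 -> i6/i7 (sub.ALU add.ALU) dual
  cy4 -> i8 (st.MEM) no-port MEM/BR
  cy5 -> i9/i10 (beq.BR mul.MUL) dual
  cy6 -> i11 (mul.MUL) RAW r0
  cy7 -> i12 (or.ALU) tail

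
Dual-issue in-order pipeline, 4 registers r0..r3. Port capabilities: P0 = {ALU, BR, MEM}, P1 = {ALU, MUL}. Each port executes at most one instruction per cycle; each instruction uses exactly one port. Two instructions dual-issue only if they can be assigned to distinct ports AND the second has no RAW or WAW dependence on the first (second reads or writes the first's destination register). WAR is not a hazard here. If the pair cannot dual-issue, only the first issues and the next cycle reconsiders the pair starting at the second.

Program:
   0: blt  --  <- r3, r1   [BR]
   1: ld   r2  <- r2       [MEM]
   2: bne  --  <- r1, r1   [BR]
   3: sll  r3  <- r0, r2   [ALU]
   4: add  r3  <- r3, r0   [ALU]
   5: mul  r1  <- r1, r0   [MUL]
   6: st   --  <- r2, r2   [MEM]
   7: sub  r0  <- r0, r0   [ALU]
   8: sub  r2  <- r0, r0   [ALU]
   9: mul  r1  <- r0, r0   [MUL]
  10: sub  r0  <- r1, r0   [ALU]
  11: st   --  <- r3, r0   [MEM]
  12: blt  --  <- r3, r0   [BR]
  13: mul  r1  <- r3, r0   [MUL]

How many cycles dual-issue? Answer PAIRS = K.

  cy0 -> i0 (blt) no-port BR/MEM
  cy1 -> i1 (ld) no-port MEM/BR
  cy2 -> i2+i3 (bne+sll) pair
  cy3 -> i4+i5 (add+mul) pair
  cy4 -> i6+i7 (st+sub) pair
  cy5 -> i8+i9 (sub+mul) pair
  cy6 -> i10 (sub) RAW r0
  cy7 -> i11 (st) no-port MEM/BR
  cy8 -> i12+i13 (blt+mul) pair

PAIRS = 5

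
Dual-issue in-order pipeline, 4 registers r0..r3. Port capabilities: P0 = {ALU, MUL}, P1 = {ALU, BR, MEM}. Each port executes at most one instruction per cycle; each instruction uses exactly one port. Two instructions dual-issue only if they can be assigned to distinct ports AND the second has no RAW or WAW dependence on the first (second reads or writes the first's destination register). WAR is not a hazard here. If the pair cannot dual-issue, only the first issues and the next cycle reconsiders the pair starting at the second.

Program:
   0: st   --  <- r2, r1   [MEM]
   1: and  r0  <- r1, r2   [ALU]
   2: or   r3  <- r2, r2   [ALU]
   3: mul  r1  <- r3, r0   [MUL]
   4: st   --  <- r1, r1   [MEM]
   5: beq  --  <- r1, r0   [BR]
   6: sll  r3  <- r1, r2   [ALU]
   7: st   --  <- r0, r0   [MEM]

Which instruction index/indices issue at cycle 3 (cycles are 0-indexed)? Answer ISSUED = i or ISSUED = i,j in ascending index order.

t=0 i0&i1:st+and ; pair
t=1 i2:or ; RAW r3
t=2 i3:mul ; RAW r1
t=3 i4:st ; no-port MEM/BR
t=4 i5&i6:beq+sll ; pair
t=5 i7:st ; tail

ISSUED = 4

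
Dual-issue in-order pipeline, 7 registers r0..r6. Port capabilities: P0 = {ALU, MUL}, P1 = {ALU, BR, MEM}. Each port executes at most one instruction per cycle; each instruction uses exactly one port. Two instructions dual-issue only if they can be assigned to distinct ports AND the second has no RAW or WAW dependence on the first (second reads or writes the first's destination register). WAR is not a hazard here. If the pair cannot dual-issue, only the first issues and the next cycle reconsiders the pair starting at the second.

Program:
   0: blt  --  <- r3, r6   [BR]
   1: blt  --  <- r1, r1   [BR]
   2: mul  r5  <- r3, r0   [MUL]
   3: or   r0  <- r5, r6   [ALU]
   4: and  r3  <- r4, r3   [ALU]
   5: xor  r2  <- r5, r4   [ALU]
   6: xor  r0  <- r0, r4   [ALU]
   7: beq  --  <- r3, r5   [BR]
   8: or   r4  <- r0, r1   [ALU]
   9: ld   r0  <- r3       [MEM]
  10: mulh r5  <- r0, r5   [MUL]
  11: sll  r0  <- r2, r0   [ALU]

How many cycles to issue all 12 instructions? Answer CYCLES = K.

CYCLES = 7

#0 head=0: blt.BR i0 no-port BR/BR
#1 head=1: blt.BR mul.MUL i1,i2 dual
#2 head=3: or.ALU and.ALU i3,i4 dual
#3 head=5: xor.ALU xor.ALU i5,i6 dual
#4 head=7: beq.BR or.ALU i7,i8 dual
#5 head=9: ld.MEM i9 RAW r0
#6 head=10: mulh.MUL sll.ALU i10,i11 dual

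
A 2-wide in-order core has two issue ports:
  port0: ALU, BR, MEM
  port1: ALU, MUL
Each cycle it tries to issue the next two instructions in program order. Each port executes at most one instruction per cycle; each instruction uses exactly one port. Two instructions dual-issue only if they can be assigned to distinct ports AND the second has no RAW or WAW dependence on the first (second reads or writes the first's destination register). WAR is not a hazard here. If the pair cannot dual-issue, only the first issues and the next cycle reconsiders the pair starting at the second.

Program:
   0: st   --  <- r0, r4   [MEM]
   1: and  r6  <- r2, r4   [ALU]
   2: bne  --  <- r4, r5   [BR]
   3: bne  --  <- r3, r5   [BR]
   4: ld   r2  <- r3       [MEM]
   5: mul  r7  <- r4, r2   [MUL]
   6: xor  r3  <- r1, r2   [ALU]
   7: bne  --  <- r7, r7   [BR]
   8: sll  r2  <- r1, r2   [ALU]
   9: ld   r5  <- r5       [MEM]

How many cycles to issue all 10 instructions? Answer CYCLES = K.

CYCLES = 7

#0 head=0: st;and i0/i1 2-wide
#1 head=2: bne i2 no-port BR/BR
#2 head=3: bne i3 no-port BR/MEM
#3 head=4: ld i4 RAW r2
#4 head=5: mul;xor i5/i6 2-wide
#5 head=7: bne;sll i7/i8 2-wide
#6 head=9: ld i9 tail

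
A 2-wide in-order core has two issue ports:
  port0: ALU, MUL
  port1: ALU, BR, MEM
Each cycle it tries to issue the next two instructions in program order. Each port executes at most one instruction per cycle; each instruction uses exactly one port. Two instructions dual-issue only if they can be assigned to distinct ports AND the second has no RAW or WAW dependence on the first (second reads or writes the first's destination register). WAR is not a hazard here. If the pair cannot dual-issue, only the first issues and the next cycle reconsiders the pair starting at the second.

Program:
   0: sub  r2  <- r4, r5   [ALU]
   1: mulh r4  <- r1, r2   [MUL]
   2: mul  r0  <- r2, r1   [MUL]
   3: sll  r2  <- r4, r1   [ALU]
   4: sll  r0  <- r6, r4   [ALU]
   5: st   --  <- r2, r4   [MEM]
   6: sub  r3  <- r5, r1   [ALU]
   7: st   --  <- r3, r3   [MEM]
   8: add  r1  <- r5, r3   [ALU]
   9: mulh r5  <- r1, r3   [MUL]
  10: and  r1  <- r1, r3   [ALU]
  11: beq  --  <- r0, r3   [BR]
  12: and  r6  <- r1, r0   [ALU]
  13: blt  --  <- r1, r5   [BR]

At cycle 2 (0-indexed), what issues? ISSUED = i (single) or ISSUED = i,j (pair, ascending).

ISSUED = 2,3

0. sub.ALU @i0  | RAW r2
1. mulh.MUL @i1  | no-port MUL/MUL
2. mul.MUL;sll.ALU @i2&i3  | 2-wide
3. sll.ALU;st.MEM @i4&i5  | 2-wide
4. sub.ALU @i6  | RAW r3
5. st.MEM;add.ALU @i7&i8  | 2-wide
6. mulh.MUL;and.ALU @i9&i10  | 2-wide
7. beq.BR;and.ALU @i11&i12  | 2-wide
8. blt.BR @i13  | tail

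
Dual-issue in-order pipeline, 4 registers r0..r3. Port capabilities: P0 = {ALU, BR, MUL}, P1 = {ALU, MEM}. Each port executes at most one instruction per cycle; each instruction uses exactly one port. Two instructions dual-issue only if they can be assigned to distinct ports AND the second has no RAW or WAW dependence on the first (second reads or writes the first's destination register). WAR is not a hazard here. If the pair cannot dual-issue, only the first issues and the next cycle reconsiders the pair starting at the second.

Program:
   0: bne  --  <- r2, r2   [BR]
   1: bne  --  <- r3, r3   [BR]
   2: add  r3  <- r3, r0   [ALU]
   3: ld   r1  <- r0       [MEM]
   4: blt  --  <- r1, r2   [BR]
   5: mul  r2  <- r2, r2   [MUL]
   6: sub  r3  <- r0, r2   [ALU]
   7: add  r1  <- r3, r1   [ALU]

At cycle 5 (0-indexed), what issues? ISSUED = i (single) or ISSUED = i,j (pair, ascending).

ISSUED = 6

0. bne @i0  | no-port BR/BR
1. bne;add @i1/i2  | 2-wide
2. ld @i3  | RAW r1
3. blt @i4  | no-port BR/MUL
4. mul @i5  | RAW r2
5. sub @i6  | RAW r3
6. add @i7  | tail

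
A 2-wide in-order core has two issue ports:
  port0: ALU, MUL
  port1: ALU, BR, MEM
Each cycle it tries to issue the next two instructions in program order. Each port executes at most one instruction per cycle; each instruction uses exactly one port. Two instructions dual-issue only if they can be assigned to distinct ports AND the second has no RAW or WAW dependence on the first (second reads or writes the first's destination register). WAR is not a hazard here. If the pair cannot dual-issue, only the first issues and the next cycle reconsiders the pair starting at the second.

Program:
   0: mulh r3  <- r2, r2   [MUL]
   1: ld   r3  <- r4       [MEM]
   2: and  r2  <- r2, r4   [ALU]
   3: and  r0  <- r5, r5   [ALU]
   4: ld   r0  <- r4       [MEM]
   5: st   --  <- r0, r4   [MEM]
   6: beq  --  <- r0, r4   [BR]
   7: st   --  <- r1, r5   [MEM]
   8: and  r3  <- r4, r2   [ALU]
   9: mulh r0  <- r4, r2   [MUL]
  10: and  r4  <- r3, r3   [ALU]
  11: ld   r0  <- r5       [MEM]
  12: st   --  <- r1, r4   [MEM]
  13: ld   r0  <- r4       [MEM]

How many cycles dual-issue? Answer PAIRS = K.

#0 head=0: mulh.MUL i0 WAW r3
#1 head=1: ld.MEM+and.ALU i1/i2 dual
#2 head=3: and.ALU i3 WAW r0
#3 head=4: ld.MEM i4 no-port MEM/MEM
#4 head=5: st.MEM i5 no-port MEM/BR
#5 head=6: beq.BR i6 no-port BR/MEM
#6 head=7: st.MEM+and.ALU i7/i8 dual
#7 head=9: mulh.MUL+and.ALU i9/i10 dual
#8 head=11: ld.MEM i11 no-port MEM/MEM
#9 head=12: st.MEM i12 no-port MEM/MEM
#10 head=13: ld.MEM i13 tail

PAIRS = 3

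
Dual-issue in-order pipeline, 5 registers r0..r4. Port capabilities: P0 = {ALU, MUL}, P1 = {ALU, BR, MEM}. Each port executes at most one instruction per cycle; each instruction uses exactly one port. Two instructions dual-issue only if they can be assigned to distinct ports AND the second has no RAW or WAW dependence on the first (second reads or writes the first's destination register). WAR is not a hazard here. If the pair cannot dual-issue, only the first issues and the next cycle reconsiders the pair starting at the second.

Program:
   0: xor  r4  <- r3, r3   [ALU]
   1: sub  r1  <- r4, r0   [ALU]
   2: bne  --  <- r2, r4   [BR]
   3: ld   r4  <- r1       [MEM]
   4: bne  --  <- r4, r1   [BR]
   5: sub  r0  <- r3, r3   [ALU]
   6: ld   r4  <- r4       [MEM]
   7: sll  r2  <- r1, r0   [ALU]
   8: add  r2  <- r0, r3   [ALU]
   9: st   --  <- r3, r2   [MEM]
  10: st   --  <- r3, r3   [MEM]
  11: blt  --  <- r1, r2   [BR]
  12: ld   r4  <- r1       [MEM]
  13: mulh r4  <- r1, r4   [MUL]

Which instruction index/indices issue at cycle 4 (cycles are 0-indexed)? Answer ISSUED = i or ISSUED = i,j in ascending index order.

c0: i0 xor.ALU  RAW r4
c1: i1+i2 sub.ALU/bne.BR  pair
c2: i3 ld.MEM  no-port MEM/BR
c3: i4+i5 bne.BR/sub.ALU  pair
c4: i6+i7 ld.MEM/sll.ALU  pair
c5: i8 add.ALU  RAW r2
c6: i9 st.MEM  no-port MEM/MEM
c7: i10 st.MEM  no-port MEM/BR
c8: i11 blt.BR  no-port BR/MEM
c9: i12 ld.MEM  RAW+WAW r4
c10: i13 mulh.MUL  tail

ISSUED = 6,7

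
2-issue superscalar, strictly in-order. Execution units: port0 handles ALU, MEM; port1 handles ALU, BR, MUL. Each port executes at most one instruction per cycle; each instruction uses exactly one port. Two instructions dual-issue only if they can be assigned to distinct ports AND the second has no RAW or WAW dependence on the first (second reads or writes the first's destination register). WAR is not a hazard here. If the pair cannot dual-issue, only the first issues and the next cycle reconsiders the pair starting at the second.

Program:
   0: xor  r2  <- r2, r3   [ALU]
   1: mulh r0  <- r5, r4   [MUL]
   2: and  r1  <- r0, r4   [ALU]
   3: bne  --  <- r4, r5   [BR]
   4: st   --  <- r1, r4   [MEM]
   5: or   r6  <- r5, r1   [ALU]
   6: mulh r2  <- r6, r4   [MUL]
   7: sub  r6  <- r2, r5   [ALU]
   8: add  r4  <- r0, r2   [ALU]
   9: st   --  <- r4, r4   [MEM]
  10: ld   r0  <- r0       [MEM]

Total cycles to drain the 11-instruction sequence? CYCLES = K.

#0 head=0: xor.ALU;mulh.MUL i0/i1 2-wide
#1 head=2: and.ALU;bne.BR i2/i3 2-wide
#2 head=4: st.MEM;or.ALU i4/i5 2-wide
#3 head=6: mulh.MUL i6 RAW r2
#4 head=7: sub.ALU;add.ALU i7/i8 2-wide
#5 head=9: st.MEM i9 no-port MEM/MEM
#6 head=10: ld.MEM i10 tail

CYCLES = 7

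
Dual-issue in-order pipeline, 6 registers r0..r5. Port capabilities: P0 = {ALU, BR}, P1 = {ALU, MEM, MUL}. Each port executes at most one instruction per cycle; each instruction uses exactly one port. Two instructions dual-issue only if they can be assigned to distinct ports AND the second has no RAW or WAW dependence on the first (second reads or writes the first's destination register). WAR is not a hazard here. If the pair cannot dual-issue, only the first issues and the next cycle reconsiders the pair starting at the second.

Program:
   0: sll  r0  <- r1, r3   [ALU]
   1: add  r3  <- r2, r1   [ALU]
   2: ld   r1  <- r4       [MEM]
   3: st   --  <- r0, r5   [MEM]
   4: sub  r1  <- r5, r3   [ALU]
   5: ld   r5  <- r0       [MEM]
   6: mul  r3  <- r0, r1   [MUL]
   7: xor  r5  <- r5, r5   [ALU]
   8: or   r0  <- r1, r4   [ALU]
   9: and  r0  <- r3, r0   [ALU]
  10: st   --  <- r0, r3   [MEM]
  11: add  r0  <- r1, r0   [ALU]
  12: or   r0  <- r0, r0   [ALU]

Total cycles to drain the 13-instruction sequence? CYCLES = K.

  cy0 -> i0+i1 (sll.ALU add.ALU) dual
  cy1 -> i2 (ld.MEM) no-port MEM/MEM
  cy2 -> i3+i4 (st.MEM sub.ALU) dual
  cy3 -> i5 (ld.MEM) no-port MEM/MUL
  cy4 -> i6+i7 (mul.MUL xor.ALU) dual
  cy5 -> i8 (or.ALU) RAW+WAW r0
  cy6 -> i9 (and.ALU) RAW r0
  cy7 -> i10+i11 (st.MEM add.ALU) dual
  cy8 -> i12 (or.ALU) tail

CYCLES = 9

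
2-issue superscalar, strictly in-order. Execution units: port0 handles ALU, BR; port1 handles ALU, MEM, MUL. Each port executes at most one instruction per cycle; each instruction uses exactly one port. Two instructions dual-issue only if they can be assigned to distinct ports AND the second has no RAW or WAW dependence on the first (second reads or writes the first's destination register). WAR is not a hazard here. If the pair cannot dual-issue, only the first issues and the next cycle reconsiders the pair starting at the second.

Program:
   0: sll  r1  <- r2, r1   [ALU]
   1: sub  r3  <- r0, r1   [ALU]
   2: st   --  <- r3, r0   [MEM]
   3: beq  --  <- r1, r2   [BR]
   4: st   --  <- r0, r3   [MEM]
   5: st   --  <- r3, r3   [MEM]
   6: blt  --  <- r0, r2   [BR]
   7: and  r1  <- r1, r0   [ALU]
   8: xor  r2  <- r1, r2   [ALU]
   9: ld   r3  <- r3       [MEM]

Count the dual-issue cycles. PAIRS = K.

c0: i0 sll  RAW r1
c1: i1 sub  RAW r3
c2: i2/i3 st;beq  dual
c3: i4 st  no-port MEM/MEM
c4: i5/i6 st;blt  dual
c5: i7 and  RAW r1
c6: i8/i9 xor;ld  dual

PAIRS = 3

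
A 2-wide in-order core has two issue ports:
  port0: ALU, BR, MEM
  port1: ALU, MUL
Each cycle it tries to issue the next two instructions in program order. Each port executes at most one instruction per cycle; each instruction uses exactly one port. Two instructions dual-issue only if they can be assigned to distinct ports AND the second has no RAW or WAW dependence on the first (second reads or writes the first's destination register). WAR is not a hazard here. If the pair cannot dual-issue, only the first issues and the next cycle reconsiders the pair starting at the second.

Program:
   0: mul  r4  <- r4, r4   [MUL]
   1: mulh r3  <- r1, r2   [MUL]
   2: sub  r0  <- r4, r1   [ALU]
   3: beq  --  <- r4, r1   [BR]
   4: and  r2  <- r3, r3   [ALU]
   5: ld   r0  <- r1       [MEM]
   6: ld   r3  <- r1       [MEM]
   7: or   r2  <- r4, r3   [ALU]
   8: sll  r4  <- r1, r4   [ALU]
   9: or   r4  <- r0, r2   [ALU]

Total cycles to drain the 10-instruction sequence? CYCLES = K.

CYCLES = 7

  cy0 -> i0 (mul) no-port MUL/MUL
  cy1 -> i1/i2 (mulh/sub) 2-wide
  cy2 -> i3/i4 (beq/and) 2-wide
  cy3 -> i5 (ld) no-port MEM/MEM
  cy4 -> i6 (ld) RAW r3
  cy5 -> i7/i8 (or/sll) 2-wide
  cy6 -> i9 (or) tail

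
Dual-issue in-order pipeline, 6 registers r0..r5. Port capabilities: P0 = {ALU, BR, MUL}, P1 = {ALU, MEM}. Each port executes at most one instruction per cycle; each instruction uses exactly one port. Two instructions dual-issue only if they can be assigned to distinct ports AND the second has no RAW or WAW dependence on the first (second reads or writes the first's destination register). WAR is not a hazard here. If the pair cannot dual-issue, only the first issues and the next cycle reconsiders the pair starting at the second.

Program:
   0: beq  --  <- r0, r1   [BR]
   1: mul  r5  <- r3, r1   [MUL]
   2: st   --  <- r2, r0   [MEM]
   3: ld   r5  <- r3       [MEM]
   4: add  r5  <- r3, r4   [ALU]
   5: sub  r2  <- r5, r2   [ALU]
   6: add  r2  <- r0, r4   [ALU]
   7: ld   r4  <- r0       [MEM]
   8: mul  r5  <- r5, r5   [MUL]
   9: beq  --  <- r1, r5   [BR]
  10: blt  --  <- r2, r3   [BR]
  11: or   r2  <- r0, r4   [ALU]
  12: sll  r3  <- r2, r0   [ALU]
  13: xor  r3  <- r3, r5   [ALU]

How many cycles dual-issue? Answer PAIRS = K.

PAIRS = 3

#0 head=0: beq.BR i0 no-port BR/MUL
#1 head=1: mul.MUL st.MEM i1,i2 2-wide
#2 head=3: ld.MEM i3 WAW r5
#3 head=4: add.ALU i4 RAW r5
#4 head=5: sub.ALU i5 WAW r2
#5 head=6: add.ALU ld.MEM i6,i7 2-wide
#6 head=8: mul.MUL i8 no-port MUL/BR
#7 head=9: beq.BR i9 no-port BR/BR
#8 head=10: blt.BR or.ALU i10,i11 2-wide
#9 head=12: sll.ALU i12 RAW+WAW r3
#10 head=13: xor.ALU i13 tail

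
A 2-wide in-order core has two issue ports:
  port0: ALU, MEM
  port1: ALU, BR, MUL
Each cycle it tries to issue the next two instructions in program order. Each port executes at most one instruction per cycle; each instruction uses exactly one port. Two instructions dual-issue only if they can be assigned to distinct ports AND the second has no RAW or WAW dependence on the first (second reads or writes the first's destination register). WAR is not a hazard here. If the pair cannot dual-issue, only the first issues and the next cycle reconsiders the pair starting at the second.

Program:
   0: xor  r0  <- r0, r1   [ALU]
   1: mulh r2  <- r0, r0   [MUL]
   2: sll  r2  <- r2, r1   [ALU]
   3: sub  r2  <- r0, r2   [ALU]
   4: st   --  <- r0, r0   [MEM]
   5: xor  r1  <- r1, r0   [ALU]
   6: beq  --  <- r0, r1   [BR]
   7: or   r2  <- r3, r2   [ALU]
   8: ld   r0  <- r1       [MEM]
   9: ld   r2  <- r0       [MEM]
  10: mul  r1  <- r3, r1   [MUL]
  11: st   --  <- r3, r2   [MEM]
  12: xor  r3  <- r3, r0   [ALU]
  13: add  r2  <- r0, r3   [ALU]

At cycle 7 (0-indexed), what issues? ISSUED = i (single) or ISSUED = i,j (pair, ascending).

ISSUED = 9,10

  cy0 -> i0 (xor) RAW r0
  cy1 -> i1 (mulh) RAW+WAW r2
  cy2 -> i2 (sll) RAW+WAW r2
  cy3 -> i3,i4 (sub;st) 2-wide
  cy4 -> i5 (xor) RAW r1
  cy5 -> i6,i7 (beq;or) 2-wide
  cy6 -> i8 (ld) no-port MEM/MEM
  cy7 -> i9,i10 (ld;mul) 2-wide
  cy8 -> i11,i12 (st;xor) 2-wide
  cy9 -> i13 (add) tail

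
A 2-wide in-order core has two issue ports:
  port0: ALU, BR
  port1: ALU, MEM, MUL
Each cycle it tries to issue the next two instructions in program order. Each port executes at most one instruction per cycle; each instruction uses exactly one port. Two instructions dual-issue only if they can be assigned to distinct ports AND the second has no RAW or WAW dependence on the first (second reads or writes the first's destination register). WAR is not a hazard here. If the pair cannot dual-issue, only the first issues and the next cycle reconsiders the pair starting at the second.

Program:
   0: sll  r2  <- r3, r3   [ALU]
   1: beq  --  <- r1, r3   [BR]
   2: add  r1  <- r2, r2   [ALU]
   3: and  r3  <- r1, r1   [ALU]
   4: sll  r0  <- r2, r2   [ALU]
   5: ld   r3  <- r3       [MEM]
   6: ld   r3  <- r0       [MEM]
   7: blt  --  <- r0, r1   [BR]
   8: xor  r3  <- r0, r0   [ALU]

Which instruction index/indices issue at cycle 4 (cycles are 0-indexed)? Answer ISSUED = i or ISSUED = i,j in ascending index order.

0. sll+beq @i0&i1  | 2-wide
1. add @i2  | RAW r1
2. and+sll @i3&i4  | 2-wide
3. ld @i5  | no-port MEM/MEM
4. ld+blt @i6&i7  | 2-wide
5. xor @i8  | tail

ISSUED = 6,7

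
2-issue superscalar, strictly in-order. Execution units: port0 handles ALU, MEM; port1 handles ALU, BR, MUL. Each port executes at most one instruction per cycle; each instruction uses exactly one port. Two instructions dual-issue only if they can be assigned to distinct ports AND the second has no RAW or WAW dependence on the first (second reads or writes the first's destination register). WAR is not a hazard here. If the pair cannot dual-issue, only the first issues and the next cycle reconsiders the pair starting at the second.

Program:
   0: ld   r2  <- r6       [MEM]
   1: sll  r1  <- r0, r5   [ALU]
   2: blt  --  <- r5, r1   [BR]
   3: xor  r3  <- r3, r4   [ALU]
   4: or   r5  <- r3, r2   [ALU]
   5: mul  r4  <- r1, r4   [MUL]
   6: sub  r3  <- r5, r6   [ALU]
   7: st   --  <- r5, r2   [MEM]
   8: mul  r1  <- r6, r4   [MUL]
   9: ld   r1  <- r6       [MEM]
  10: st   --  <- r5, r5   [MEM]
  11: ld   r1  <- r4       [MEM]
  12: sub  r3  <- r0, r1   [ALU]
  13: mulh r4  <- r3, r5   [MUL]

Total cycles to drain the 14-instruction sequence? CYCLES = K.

0. ld.MEM sll.ALU @i0&i1  | dual
1. blt.BR xor.ALU @i2&i3  | dual
2. or.ALU mul.MUL @i4&i5  | dual
3. sub.ALU st.MEM @i6&i7  | dual
4. mul.MUL @i8  | WAW r1
5. ld.MEM @i9  | no-port MEM/MEM
6. st.MEM @i10  | no-port MEM/MEM
7. ld.MEM @i11  | RAW r1
8. sub.ALU @i12  | RAW r3
9. mulh.MUL @i13  | tail

CYCLES = 10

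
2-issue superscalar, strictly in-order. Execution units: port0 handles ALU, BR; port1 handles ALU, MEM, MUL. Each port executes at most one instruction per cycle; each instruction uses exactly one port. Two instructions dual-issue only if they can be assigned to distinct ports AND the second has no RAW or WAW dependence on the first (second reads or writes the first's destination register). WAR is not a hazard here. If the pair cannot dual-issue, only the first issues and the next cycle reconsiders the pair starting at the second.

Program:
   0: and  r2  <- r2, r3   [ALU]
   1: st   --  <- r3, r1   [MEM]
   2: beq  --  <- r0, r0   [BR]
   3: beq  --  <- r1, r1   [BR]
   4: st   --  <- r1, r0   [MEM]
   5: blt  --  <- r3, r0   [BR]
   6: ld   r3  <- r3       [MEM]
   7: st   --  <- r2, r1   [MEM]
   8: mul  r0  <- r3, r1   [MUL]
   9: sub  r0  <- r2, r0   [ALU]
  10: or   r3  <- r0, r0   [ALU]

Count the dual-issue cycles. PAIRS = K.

PAIRS = 3

c0: i0/i1 and.ALU;st.MEM  2-wide
c1: i2 beq.BR  no-port BR/BR
c2: i3/i4 beq.BR;st.MEM  2-wide
c3: i5/i6 blt.BR;ld.MEM  2-wide
c4: i7 st.MEM  no-port MEM/MUL
c5: i8 mul.MUL  RAW+WAW r0
c6: i9 sub.ALU  RAW r0
c7: i10 or.ALU  tail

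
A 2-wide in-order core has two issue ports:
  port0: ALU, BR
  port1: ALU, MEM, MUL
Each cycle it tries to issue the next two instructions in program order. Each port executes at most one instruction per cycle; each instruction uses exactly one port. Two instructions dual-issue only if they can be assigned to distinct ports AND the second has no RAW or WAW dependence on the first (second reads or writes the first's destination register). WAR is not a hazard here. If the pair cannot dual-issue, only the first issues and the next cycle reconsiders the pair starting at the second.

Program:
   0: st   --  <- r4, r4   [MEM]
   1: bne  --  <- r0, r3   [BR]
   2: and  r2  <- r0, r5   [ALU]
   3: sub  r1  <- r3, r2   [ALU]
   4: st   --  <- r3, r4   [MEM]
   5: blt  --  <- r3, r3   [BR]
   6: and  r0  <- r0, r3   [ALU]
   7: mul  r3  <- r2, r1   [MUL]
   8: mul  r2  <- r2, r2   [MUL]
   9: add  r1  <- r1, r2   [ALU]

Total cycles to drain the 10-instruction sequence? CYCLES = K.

CYCLES = 7

c0: i0+i1 st/bne  pair
c1: i2 and  RAW r2
c2: i3+i4 sub/st  pair
c3: i5+i6 blt/and  pair
c4: i7 mul  no-port MUL/MUL
c5: i8 mul  RAW r2
c6: i9 add  tail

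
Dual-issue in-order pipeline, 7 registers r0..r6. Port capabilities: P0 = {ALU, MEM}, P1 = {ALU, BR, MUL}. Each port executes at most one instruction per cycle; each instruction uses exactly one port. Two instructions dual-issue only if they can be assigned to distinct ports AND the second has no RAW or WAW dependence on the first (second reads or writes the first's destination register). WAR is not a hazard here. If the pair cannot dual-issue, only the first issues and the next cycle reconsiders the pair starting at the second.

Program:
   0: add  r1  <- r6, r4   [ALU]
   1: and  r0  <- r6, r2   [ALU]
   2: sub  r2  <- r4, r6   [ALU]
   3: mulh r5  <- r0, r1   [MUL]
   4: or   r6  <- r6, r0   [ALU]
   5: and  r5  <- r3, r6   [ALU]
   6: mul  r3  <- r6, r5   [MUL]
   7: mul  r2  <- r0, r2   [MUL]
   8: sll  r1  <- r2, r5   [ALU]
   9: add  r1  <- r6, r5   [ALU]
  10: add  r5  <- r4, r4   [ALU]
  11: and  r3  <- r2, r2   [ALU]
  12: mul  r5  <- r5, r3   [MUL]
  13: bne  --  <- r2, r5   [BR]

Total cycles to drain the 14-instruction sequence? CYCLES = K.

CYCLES = 11

#0 head=0: add+and i0&i1 pair
#1 head=2: sub+mulh i2&i3 pair
#2 head=4: or i4 RAW r6
#3 head=5: and i5 RAW r5
#4 head=6: mul i6 no-port MUL/MUL
#5 head=7: mul i7 RAW r2
#6 head=8: sll i8 WAW r1
#7 head=9: add+add i9&i10 pair
#8 head=11: and i11 RAW r3
#9 head=12: mul i12 no-port MUL/BR
#10 head=13: bne i13 tail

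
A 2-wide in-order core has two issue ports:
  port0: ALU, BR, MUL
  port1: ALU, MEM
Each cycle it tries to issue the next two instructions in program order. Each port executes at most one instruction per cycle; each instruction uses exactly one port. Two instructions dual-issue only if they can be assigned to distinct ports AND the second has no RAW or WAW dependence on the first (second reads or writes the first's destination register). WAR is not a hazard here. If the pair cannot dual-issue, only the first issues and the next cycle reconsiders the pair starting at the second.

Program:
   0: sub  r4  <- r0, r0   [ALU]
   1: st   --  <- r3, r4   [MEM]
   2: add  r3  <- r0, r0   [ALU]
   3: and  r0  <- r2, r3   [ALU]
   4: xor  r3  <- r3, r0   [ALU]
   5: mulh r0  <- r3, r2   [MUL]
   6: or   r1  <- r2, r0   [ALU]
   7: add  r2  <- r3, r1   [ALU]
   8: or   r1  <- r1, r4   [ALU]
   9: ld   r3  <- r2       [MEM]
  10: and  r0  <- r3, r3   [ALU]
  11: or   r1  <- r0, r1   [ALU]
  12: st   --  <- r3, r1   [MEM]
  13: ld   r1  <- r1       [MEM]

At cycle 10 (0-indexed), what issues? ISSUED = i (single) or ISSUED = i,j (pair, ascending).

[0] i0  sub  -- RAW r4
[1] i1+i2  st add  -- 2-wide
[2] i3  and  -- RAW r0
[3] i4  xor  -- RAW r3
[4] i5  mulh  -- RAW r0
[5] i6  or  -- RAW r1
[6] i7+i8  add or  -- 2-wide
[7] i9  ld  -- RAW r3
[8] i10  and  -- RAW r0
[9] i11  or  -- RAW r1
[10] i12  st  -- no-port MEM/MEM
[11] i13  ld  -- tail

ISSUED = 12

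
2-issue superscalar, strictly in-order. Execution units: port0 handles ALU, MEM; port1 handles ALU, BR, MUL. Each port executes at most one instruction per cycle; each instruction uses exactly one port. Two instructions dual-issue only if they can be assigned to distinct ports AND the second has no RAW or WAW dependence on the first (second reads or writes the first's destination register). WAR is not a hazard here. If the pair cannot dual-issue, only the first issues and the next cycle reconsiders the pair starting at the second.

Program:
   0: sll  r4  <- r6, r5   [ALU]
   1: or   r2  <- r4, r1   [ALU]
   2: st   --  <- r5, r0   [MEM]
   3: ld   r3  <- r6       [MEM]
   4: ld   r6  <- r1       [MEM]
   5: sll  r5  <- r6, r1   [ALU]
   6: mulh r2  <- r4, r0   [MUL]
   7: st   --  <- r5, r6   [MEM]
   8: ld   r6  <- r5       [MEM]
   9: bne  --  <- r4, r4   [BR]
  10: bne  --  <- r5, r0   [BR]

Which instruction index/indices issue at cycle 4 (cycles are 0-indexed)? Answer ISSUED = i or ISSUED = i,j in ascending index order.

ISSUED = 5,6

#0 head=0: sll.ALU i0 RAW r4
#1 head=1: or.ALU;st.MEM i1/i2 pair
#2 head=3: ld.MEM i3 no-port MEM/MEM
#3 head=4: ld.MEM i4 RAW r6
#4 head=5: sll.ALU;mulh.MUL i5/i6 pair
#5 head=7: st.MEM i7 no-port MEM/MEM
#6 head=8: ld.MEM;bne.BR i8/i9 pair
#7 head=10: bne.BR i10 tail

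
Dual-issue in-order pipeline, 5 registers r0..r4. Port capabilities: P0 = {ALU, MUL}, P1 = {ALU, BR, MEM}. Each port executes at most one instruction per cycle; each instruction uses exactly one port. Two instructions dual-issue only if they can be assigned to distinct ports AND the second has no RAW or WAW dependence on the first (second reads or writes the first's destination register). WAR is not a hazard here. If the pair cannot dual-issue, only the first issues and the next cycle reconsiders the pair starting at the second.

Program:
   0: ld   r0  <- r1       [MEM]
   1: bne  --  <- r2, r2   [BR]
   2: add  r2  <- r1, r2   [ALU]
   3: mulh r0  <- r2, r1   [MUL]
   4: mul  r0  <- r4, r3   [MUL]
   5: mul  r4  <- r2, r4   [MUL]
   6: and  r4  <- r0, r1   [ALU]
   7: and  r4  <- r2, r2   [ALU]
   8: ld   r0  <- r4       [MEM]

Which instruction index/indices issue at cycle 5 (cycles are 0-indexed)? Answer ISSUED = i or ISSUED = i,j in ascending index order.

ISSUED = 6

  cy0 -> i0 (ld) no-port MEM/BR
  cy1 -> i1+i2 (bne;add) dual
  cy2 -> i3 (mulh) no-port MUL/MUL
  cy3 -> i4 (mul) no-port MUL/MUL
  cy4 -> i5 (mul) WAW r4
  cy5 -> i6 (and) WAW r4
  cy6 -> i7 (and) RAW r4
  cy7 -> i8 (ld) tail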